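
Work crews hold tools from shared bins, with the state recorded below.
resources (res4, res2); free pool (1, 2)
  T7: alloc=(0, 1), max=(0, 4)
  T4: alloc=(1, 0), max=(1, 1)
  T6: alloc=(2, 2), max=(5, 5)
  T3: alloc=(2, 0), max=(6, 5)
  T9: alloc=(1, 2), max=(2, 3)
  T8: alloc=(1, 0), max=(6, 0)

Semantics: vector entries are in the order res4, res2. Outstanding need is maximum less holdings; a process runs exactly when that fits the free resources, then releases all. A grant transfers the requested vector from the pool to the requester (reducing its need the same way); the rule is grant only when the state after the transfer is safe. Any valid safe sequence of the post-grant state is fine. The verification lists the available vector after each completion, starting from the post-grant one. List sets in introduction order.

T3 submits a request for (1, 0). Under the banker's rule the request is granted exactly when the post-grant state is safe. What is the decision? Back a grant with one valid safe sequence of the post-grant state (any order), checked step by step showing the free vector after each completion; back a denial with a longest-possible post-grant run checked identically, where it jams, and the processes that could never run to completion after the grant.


DENY. Granting would leave the state unsafe.
Key observation: res4 is the bottleneck — with T4, T9, T7 done the pool holds (2, 5), short of every remaining need.
On the post-grant state, T4, T9, T7 is a maximal run — nothing extends it. Verifying each step:
  pool = (0, 2)
  T4: need (0, 1) fits (0, 2); releases (1, 0), pool now (1, 2)
  T9: need (1, 1) fits (1, 2); releases (1, 2), pool now (2, 4)
  T7: need (0, 3) fits (2, 4); releases (0, 1), pool now (2, 5)
  blocked: T6 wants (3, 3), pool (2, 5) — not enough res4
  blocked: T3 wants (3, 5), pool (2, 5) — not enough res4
  blocked: T8 wants (5, 0), pool (2, 5) — not enough res4
Post-grant, the permanently blocked set is T6, T3 and T8.


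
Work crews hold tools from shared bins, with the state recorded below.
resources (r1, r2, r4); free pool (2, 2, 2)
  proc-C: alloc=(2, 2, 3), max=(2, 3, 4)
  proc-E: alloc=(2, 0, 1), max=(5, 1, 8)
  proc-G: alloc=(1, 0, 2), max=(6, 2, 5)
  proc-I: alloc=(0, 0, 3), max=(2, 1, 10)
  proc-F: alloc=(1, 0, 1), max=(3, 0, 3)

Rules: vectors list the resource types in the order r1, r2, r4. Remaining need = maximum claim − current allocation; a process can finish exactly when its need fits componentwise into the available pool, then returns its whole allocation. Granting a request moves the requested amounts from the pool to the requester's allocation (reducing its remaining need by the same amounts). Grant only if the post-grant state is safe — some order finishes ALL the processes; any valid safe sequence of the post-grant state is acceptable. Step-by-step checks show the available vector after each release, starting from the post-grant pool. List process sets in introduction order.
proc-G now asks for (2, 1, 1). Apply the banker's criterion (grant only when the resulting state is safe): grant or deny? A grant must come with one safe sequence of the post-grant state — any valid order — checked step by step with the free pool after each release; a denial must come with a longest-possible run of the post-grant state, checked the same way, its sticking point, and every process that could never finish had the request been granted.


GRANT — the state after the grant stays safe, e.g. via proc-C, proc-F, proc-G, proc-E, proc-I.
Key observation: granting shrinks the pool to (0, 1, 1), yet proc-C still fits and the chain goes through.
Verifying the post-grant state step by step:
  pool = (0, 1, 1)
  proc-C: need (0, 1, 1) fits (0, 1, 1); releases (2, 2, 3), pool now (2, 3, 4)
  proc-F: need (2, 0, 2) fits (2, 3, 4); releases (1, 0, 1), pool now (3, 3, 5)
  proc-G: need (3, 1, 2) fits (3, 3, 5); releases (3, 1, 3), pool now (6, 4, 8)
  proc-E: need (3, 1, 7) fits (6, 4, 8); releases (2, 0, 1), pool now (8, 4, 9)
  proc-I: need (2, 1, 7) fits (8, 4, 9); releases (0, 0, 3), pool now (8, 4, 12)


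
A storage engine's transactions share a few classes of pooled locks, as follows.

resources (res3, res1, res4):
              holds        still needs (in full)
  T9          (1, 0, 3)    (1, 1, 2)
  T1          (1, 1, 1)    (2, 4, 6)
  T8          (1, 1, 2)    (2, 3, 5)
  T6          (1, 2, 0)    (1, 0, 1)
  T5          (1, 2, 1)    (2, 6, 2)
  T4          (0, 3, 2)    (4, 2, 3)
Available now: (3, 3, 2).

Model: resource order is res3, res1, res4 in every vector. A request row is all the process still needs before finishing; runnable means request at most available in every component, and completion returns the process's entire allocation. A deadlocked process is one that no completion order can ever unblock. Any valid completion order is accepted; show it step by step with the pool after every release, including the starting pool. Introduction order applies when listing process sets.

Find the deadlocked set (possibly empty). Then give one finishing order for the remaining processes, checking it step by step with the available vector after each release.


No process is deadlocked.
Key observation: T9 fits the free pool immediately, and its release cascades until everyone finishes.
One completion order for the rest: T9, T4, T8, T1, T6, T5. Verifying each step:
  pool = (3, 3, 2)
  T9: need (1, 1, 2) fits (3, 3, 2); releases (1, 0, 3), pool now (4, 3, 5)
  T4: need (4, 2, 3) fits (4, 3, 5); releases (0, 3, 2), pool now (4, 6, 7)
  T8: need (2, 3, 5) fits (4, 6, 7); releases (1, 1, 2), pool now (5, 7, 9)
  T1: need (2, 4, 6) fits (5, 7, 9); releases (1, 1, 1), pool now (6, 8, 10)
  T6: need (1, 0, 1) fits (6, 8, 10); releases (1, 2, 0), pool now (7, 10, 10)
  T5: need (2, 6, 2) fits (7, 10, 10); releases (1, 2, 1), pool now (8, 12, 11)


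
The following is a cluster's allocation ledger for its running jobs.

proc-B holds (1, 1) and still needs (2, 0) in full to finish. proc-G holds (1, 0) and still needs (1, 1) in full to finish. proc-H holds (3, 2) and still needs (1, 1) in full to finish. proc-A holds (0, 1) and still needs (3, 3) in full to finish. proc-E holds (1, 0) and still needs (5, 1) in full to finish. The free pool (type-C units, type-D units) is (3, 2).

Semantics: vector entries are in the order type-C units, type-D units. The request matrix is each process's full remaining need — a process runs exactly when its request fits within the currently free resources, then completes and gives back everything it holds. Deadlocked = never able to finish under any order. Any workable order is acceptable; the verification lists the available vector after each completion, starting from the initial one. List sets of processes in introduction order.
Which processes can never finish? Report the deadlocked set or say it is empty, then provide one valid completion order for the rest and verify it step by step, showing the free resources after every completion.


The deadlocked set is empty.
Key observation: beginning at proc-B, releases accumulate fast enough that every process eventually fits.
A valid finishing order for the others: proc-B, proc-G, proc-H, proc-E, proc-A. Walking it through:
  pool = (3, 2)
  run proc-B (needs (2, 0), free (3, 2)); after release of (1, 1) the pool is (4, 3)
  run proc-G (needs (1, 1), free (4, 3)); after release of (1, 0) the pool is (5, 3)
  run proc-H (needs (1, 1), free (5, 3)); after release of (3, 2) the pool is (8, 5)
  run proc-E (needs (5, 1), free (8, 5)); after release of (1, 0) the pool is (9, 5)
  run proc-A (needs (3, 3), free (9, 5)); after release of (0, 1) the pool is (9, 6)


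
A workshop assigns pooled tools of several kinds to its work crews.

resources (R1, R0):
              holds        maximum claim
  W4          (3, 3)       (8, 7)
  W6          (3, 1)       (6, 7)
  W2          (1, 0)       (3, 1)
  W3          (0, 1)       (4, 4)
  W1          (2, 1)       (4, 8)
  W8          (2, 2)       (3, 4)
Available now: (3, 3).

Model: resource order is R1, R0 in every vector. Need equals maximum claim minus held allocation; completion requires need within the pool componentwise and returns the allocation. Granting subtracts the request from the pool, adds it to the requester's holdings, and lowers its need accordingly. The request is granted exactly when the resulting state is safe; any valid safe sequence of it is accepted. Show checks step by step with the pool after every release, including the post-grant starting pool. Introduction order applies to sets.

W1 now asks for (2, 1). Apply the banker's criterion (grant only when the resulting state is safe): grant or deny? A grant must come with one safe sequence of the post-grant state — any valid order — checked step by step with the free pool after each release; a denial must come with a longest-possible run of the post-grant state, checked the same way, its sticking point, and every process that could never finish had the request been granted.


DENY — the pretend-granted state is unsafe.
Key observation: after W8, W2, W3 the pool peaks at (4, 5), and each blocked process is short somewhere: W4 on R1; W6 on R0; W1 on R0.
On the post-grant state, W8, W2, W3 is a maximal run — nothing extends it. Verifying each step:
  pool = (1, 2)
  W8: need (1, 2) fits (1, 2); releases (2, 2), pool now (3, 4)
  W2: need (2, 1) fits (3, 4); releases (1, 0), pool now (4, 4)
  W3: need (4, 3) fits (4, 4); releases (0, 1), pool now (4, 5)
  blocked: W4 wants (5, 4), pool (4, 5) — not enough R1
  blocked: W6 wants (3, 6), pool (4, 5) — not enough R0
  blocked: W1 wants (0, 6), pool (4, 5) — not enough R0
Processes that could never finish after the grant: W4, W6 and W1.


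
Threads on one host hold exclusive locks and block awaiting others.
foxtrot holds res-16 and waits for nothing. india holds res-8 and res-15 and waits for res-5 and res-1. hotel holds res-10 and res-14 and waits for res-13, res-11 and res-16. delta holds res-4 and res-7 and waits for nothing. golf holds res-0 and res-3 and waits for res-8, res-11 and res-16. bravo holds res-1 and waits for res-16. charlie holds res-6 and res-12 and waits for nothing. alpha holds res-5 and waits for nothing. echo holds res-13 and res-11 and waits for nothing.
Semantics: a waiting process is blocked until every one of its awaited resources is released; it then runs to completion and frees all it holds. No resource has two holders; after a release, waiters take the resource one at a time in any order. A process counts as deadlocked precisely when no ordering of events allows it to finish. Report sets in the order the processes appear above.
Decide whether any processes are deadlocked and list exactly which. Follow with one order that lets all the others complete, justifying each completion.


No process is deadlocked.
Key observation: all waits point, directly or indirectly, at processes that can finish, so nothing is permanently blocked.
One completion order for the rest: delta, foxtrot, bravo, charlie, alpha, echo, india, golf, hotel.
Step-by-step check:
  delta waits on nothing -> runs at once and releases res-4 and res-7
  foxtrot waits on nothing -> runs at once and releases res-16
  bravo: everything it awaited (res-16) is free; runs, freeing res-1
  charlie waits on nothing -> runs at once and releases res-6 and res-12
  alpha waits on nothing -> runs at once and releases res-5
  echo waits on nothing -> runs at once and releases res-13 and res-11
  india: everything it awaited (res-5 and res-1) is free; runs, freeing res-8 and res-15
  golf: everything it awaited (res-8, res-11 and res-16) is free; runs, freeing res-0 and res-3
  hotel: everything it awaited (res-13, res-11 and res-16) is free; runs, freeing res-10 and res-14


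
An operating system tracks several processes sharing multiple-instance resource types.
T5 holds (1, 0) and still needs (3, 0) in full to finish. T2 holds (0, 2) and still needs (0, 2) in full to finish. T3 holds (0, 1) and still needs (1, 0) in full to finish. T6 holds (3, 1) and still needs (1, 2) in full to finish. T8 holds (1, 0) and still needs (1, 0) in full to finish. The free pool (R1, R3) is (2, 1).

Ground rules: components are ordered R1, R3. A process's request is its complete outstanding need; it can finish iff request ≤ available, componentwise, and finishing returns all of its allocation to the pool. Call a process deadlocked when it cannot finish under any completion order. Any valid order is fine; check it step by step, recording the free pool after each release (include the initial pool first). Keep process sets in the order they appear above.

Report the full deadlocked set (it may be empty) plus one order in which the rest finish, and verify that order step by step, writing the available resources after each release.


The deadlocked set is empty.
Key observation: T3 leads a chain of completions in which each release enables another process.
A valid finishing order for the others: T3, T8, T2, T5, T6. Walking it through:
  pool = (2, 1)
  T3: need (1, 0) fits (2, 1); releases (0, 1), pool now (2, 2)
  T8: need (1, 0) fits (2, 2); releases (1, 0), pool now (3, 2)
  T2: need (0, 2) fits (3, 2); releases (0, 2), pool now (3, 4)
  T5: need (3, 0) fits (3, 4); releases (1, 0), pool now (4, 4)
  T6: need (1, 2) fits (4, 4); releases (3, 1), pool now (7, 5)


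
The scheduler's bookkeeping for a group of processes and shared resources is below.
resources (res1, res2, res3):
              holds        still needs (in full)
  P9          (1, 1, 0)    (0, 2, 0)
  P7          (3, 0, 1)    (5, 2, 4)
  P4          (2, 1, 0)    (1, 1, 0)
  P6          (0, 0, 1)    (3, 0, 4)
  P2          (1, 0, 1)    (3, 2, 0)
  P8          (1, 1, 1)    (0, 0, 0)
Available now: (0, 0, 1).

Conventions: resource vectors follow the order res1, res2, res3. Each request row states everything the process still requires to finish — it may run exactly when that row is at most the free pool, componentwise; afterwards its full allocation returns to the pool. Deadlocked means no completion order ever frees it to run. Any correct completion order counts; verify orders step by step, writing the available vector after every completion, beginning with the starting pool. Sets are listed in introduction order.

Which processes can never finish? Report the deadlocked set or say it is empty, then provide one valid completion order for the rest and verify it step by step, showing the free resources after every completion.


The deadlocked set is P7 and P6.
Key observation: the pool after P8, P4, P2, P9 is (5, 3, 3); every surviving request exceeds it in res3, so progress ends there.
The rest can finish in the order P8, P4, P2, P9. Check, step by step:
  pool = (0, 0, 1)
  P8: need (0, 0, 0) fits (0, 0, 1); releases (1, 1, 1), pool now (1, 1, 2)
  P4: need (1, 1, 0) fits (1, 1, 2); releases (2, 1, 0), pool now (3, 2, 2)
  P2: need (3, 2, 0) fits (3, 2, 2); releases (1, 0, 1), pool now (4, 2, 3)
  P9: need (0, 2, 0) fits (4, 2, 3); releases (1, 1, 0), pool now (5, 3, 3)
The stuck group stays short no matter what:
  P7 still needs (5, 2, 4) but only (5, 3, 3) is free — short on res3
  P6 still needs (3, 0, 4) but only (5, 3, 3) is free — short on res3


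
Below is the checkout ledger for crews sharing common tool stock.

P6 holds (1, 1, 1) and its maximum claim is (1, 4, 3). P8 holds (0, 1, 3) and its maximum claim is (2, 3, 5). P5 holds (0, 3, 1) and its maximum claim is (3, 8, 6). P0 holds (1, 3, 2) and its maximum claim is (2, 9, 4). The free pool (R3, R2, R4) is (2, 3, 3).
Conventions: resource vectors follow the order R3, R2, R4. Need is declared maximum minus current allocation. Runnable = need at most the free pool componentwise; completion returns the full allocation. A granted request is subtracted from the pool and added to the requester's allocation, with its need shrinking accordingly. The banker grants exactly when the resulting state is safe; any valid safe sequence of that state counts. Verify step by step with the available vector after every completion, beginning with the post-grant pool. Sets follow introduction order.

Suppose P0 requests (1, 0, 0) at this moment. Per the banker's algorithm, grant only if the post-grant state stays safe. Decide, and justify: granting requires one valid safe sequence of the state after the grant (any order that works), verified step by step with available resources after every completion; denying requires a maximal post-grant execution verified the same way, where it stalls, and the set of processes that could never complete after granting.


DENY — the pretend-granted state is unsafe.
Key observation: after P6, P8 the pool peaks at (2, 5, 7), and each blocked process is short somewhere: P5 on R3; P0 on R2.
On the post-grant state, P6, P8 is a maximal run — nothing extends it. Check, step by step:
  pool = (1, 3, 3)
  run P6 (needs (0, 3, 2), free (1, 3, 3)); after release of (1, 1, 1) the pool is (2, 4, 4)
  run P8 (needs (2, 2, 2), free (2, 4, 4)); after release of (0, 1, 3) the pool is (2, 5, 7)
  blocked: P5 wants (3, 5, 5), pool (2, 5, 7) — not enough R3
  blocked: P0 wants (0, 6, 2), pool (2, 5, 7) — not enough R2
Had the request been granted, P5 and P0 could never finish.


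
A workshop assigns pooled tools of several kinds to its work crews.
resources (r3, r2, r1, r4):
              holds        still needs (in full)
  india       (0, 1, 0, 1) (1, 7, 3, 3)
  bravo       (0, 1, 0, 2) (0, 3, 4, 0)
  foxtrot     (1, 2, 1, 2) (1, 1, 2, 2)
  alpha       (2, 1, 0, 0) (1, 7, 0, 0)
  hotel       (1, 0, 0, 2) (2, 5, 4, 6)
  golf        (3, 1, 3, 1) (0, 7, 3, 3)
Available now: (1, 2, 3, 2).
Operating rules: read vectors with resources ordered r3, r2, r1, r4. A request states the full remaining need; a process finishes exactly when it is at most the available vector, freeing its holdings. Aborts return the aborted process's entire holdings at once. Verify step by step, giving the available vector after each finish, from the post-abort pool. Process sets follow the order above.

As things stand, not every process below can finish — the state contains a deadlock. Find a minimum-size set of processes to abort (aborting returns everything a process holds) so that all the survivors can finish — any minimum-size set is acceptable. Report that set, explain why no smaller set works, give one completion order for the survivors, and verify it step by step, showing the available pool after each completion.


Minimum abort set: alpha and golf.
Key observation: aborting alpha and golf returns (5, 2, 3, 1), and india — hopeless before — runs at step 4 with the returned capacity in the pool.
Why nothing smaller works — every single abort fails: india alone leaves alpha blocked (short on r2); bravo alone leaves india blocked (short on r2); foxtrot alone leaves india blocked (short on r2); alpha alone leaves india blocked (short on r2); hotel alone leaves india blocked (short on r2); golf alone leaves india blocked (short on r2).
The survivors complete as bravo, foxtrot, hotel, india. Walking it through (starting from the post-abort pool):
  pool = (6, 4, 6, 3)
  bravo: need (0, 3, 4, 0) fits (6, 4, 6, 3); releases (0, 1, 0, 2), pool now (6, 5, 6, 5)
  foxtrot: need (1, 1, 2, 2) fits (6, 5, 6, 5); releases (1, 2, 1, 2), pool now (7, 7, 7, 7)
  hotel: need (2, 5, 4, 6) fits (7, 7, 7, 7); releases (1, 0, 0, 2), pool now (8, 7, 7, 9)
  india: need (1, 7, 3, 3) fits (8, 7, 7, 9); releases (0, 1, 0, 1), pool now (8, 8, 7, 10)


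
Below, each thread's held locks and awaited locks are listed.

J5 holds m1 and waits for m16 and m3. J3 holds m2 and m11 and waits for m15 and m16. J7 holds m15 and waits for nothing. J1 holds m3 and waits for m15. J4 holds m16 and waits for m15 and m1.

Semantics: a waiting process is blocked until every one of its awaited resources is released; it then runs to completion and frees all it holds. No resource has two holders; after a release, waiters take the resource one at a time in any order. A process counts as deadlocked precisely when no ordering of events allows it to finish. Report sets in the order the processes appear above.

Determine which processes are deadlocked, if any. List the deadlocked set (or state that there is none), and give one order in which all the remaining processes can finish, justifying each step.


Deadlocked: J5, J3 and J4.
Key observation: along J5 -> J4 -> J5, each member waits on what the next one holds — a deadlock; J3 waits into the deadlock from upstream.
One completion order for the rest: J7, J1.
Step-by-step check:
  J7: no waits; runs immediately, freeing m15
  run J1 (all its waits — m15 — are resolved); releases m3


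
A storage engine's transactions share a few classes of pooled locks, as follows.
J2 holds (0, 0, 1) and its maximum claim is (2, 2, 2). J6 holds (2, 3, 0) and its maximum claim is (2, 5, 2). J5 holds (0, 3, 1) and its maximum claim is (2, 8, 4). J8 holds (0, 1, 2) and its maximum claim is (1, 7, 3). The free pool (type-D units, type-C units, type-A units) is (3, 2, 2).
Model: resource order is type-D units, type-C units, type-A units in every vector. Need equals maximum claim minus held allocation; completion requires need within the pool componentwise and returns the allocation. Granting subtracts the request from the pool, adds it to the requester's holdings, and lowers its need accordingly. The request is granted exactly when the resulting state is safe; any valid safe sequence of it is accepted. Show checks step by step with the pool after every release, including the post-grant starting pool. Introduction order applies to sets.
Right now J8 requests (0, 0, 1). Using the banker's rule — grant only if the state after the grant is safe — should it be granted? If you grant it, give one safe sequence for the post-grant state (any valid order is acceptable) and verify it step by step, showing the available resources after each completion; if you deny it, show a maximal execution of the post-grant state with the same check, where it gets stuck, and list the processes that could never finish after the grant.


DENY. Granting would leave the state unsafe.
Key observation: after J2, J6 the pool peaks at (5, 5, 2), and each blocked process is short somewhere: J5 on type-A units; J8 on type-C units.
On the post-grant state, J2, J6 is a maximal run — nothing extends it. Verifying each step:
  pool = (3, 2, 1)
  J2 needs (2, 2, 1) <= (3, 2, 1) -> finishes; pool += (0, 0, 1) = (3, 2, 2)
  J6 needs (0, 2, 2) <= (3, 2, 2) -> finishes; pool += (2, 3, 0) = (5, 5, 2)
  blocked: J5 wants (2, 5, 3), pool (5, 5, 2) — not enough type-A units
  blocked: J8 wants (1, 6, 0), pool (5, 5, 2) — not enough type-C units
Had the request been granted, J5 and J8 could never finish.


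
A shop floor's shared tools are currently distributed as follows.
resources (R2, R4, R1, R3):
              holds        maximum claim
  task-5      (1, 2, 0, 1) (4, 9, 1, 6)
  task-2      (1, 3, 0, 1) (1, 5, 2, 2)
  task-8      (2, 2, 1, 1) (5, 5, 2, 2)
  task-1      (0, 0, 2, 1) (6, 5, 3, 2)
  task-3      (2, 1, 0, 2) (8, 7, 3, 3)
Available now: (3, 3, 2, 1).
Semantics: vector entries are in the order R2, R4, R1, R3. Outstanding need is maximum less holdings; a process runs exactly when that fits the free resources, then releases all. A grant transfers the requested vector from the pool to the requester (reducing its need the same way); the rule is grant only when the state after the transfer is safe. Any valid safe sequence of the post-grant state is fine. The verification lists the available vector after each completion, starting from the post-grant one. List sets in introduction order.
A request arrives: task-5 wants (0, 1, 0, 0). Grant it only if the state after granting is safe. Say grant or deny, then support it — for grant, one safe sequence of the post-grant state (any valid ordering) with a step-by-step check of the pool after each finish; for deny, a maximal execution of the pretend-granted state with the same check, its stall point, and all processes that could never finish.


GRANT. The post-grant state is safe; one safe sequence: task-2, task-8, task-1, task-3, task-5.
Key observation: post-grant, (3, 2, 2, 1) remains, and an order beginning with task-2 completes everyone.
Verifying the post-grant state step by step:
  pool = (3, 2, 2, 1)
  run task-2 (needs (0, 2, 2, 1), free (3, 2, 2, 1)); after release of (1, 3, 0, 1) the pool is (4, 5, 2, 2)
  run task-8 (needs (3, 3, 1, 1), free (4, 5, 2, 2)); after release of (2, 2, 1, 1) the pool is (6, 7, 3, 3)
  run task-1 (needs (6, 5, 1, 1), free (6, 7, 3, 3)); after release of (0, 0, 2, 1) the pool is (6, 7, 5, 4)
  run task-3 (needs (6, 6, 3, 1), free (6, 7, 5, 4)); after release of (2, 1, 0, 2) the pool is (8, 8, 5, 6)
  run task-5 (needs (3, 6, 1, 5), free (8, 8, 5, 6)); after release of (1, 3, 0, 1) the pool is (9, 11, 5, 7)


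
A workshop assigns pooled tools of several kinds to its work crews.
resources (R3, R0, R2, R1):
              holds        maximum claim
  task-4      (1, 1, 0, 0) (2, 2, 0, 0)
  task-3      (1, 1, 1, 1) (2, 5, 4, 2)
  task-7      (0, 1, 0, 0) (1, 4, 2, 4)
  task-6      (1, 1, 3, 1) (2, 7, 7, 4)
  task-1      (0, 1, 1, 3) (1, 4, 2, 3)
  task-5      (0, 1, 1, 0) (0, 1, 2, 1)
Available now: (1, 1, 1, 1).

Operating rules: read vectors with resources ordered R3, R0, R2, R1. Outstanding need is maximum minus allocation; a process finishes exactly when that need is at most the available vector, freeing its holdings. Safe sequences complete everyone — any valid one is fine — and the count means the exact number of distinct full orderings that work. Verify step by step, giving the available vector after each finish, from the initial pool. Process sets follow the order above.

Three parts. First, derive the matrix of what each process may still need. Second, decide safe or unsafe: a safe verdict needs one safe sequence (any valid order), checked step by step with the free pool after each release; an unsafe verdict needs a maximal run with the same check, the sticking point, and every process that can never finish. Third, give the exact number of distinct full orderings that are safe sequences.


(1) Remaining need (order R3, R0, R2, R1):
  task-4: (1, 1, 0, 0)
  task-3: (1, 4, 3, 1)
  task-7: (1, 3, 2, 4)
  task-6: (1, 6, 4, 3)
  task-1: (1, 3, 1, 0)
  task-5: (0, 0, 1, 1)
(2) SAFE. One safe sequence: task-4, task-5, task-1, task-7, task-3, task-6.
Key observation: the order's first zero-slack moment is task-4 ((1, 1, 0, 0) needed, (1, 1, 1, 1) free — a requested resource with nothing to spare).
Check, step by step:
  pool = (1, 1, 1, 1)
  task-4: need (1, 1, 0, 0) fits (1, 1, 1, 1); releases (1, 1, 0, 0), pool now (2, 2, 1, 1)
  task-5: need (0, 0, 1, 1) fits (2, 2, 1, 1); releases (0, 1, 1, 0), pool now (2, 3, 2, 1)
  task-1: need (1, 3, 1, 0) fits (2, 3, 2, 1); releases (0, 1, 1, 3), pool now (2, 4, 3, 4)
  task-7: need (1, 3, 2, 4) fits (2, 4, 3, 4); releases (0, 1, 0, 0), pool now (2, 5, 3, 4)
  task-3: need (1, 4, 3, 1) fits (2, 5, 3, 4); releases (1, 1, 1, 1), pool now (3, 6, 4, 5)
  task-6: need (1, 6, 4, 3) fits (3, 6, 4, 5); releases (1, 1, 3, 1), pool now (4, 7, 7, 6)
(3) The exact count: 4 of the possible complete orderings are safe sequences.


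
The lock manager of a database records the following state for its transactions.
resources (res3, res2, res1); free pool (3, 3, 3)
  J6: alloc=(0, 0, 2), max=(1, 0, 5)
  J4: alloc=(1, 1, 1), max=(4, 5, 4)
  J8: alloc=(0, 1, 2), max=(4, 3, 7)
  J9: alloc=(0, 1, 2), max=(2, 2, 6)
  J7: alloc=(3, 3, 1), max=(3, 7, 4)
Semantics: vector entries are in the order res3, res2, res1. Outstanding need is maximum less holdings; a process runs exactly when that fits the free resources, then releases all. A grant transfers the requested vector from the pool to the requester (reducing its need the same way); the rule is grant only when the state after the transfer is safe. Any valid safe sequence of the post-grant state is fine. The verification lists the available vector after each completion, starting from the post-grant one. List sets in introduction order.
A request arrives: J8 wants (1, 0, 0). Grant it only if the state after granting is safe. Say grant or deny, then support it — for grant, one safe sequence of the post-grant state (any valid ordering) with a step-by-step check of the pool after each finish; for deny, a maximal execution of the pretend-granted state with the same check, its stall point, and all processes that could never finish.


GRANT — the state after the grant stays safe, e.g. via J6, J9, J7, J8, J4.
Key observation: the transfer keeps a workable pool ((2, 3, 3)); J6 starts the safe sequence.
Step-by-step check of the post-grant state:
  pool = (2, 3, 3)
  J6: need (1, 0, 3) fits (2, 3, 3); releases (0, 0, 2), pool now (2, 3, 5)
  J9: need (2, 1, 4) fits (2, 3, 5); releases (0, 1, 2), pool now (2, 4, 7)
  J7: need (0, 4, 3) fits (2, 4, 7); releases (3, 3, 1), pool now (5, 7, 8)
  J8: need (3, 2, 5) fits (5, 7, 8); releases (1, 1, 2), pool now (6, 8, 10)
  J4: need (3, 4, 3) fits (6, 8, 10); releases (1, 1, 1), pool now (7, 9, 11)


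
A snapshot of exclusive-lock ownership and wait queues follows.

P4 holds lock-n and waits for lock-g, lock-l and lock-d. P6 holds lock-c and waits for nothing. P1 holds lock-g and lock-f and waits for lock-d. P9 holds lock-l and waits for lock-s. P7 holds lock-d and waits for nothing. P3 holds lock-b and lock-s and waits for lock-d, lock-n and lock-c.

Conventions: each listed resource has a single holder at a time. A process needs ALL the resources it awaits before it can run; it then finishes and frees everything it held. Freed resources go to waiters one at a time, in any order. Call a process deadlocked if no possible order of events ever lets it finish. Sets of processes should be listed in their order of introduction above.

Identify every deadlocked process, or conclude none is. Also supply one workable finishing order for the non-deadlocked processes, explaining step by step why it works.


The deadlocked set is P4, P9 and P3.
Key observation: along P4 -> P9 -> P3 -> P4, each member waits on what the next one holds — a deadlock; no other process is dragged down with it.
One completion order for the rest: P7, P1, P6.
Walking it through:
  P7 waits on nothing -> runs at once and releases lock-d
  run P1 (all its waits — lock-d — are resolved); releases lock-g and lock-f
  P6 waits on nothing -> runs at once and releases lock-c


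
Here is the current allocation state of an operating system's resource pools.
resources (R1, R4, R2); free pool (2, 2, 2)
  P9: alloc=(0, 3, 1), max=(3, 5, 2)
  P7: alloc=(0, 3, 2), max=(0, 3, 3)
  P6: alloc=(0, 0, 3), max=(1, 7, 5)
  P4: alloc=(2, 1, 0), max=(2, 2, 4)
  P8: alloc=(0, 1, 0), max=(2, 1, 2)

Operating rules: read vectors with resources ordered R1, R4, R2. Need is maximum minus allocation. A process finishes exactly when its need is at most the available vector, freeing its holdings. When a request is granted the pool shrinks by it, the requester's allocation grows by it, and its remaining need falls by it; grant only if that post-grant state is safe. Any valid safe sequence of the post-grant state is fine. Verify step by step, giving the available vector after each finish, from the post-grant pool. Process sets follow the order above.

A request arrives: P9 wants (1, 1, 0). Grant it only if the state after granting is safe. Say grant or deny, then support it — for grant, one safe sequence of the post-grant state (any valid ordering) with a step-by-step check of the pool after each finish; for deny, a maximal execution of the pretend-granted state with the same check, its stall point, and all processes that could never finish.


GRANT — the state after the grant stays safe, e.g. via P7, P4, P9, P8, P6.
Key observation: the transfer keeps a workable pool ((1, 1, 2)); P7 starts the safe sequence.
Step-by-step check of the post-grant state:
  pool = (1, 1, 2)
  P7: need (0, 0, 1) fits (1, 1, 2); releases (0, 3, 2), pool now (1, 4, 4)
  P4: need (0, 1, 4) fits (1, 4, 4); releases (2, 1, 0), pool now (3, 5, 4)
  P9: need (2, 1, 1) fits (3, 5, 4); releases (1, 4, 1), pool now (4, 9, 5)
  P8: need (2, 0, 2) fits (4, 9, 5); releases (0, 1, 0), pool now (4, 10, 5)
  P6: need (1, 7, 2) fits (4, 10, 5); releases (0, 0, 3), pool now (4, 10, 8)


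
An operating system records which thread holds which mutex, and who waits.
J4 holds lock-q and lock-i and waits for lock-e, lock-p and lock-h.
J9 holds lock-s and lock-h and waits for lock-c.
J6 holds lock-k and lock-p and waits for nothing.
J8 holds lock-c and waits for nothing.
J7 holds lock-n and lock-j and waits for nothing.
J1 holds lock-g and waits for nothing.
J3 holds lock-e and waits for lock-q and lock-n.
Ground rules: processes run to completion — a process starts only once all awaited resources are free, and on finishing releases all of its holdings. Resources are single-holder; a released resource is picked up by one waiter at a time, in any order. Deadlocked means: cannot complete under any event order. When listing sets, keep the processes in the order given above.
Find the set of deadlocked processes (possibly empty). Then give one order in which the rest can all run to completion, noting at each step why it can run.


Deadlocked set: J4 and J3.
Key observation: the waits loop around J4 -> J3 -> J4 with no way out; no other process is dragged down with it.
One completion order for the rest: J7, J8, J9, J6, J1.
Check, step by step:
  run J7 (it waits on nothing); releases lock-n and lock-j
  run J8 (it waits on nothing); releases lock-c
  J9: everything it awaited (lock-c) is free; runs, freeing lock-s and lock-h
  run J6 (it waits on nothing); releases lock-k and lock-p
  run J1 (it waits on nothing); releases lock-g


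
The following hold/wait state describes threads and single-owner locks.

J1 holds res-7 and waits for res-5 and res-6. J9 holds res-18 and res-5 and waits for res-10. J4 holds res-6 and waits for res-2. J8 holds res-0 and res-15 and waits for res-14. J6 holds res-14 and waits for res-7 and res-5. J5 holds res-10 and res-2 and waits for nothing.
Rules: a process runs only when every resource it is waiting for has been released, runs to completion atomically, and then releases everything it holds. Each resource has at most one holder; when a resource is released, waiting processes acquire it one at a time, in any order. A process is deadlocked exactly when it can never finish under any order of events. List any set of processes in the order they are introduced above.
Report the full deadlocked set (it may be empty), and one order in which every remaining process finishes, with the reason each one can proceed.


Nothing here is deadlocked.
Key observation: all waits point, directly or indirectly, at processes that can finish, so nothing is permanently blocked.
One completion order for the rest: J5, J9, J4, J1, J6, J8.
Verifying each step:
  J5 waits on nothing -> runs at once and releases res-10 and res-2
  J9: everything it awaited (res-10) is free; runs, freeing res-18 and res-5
  J4: everything it awaited (res-2) is free; runs, freeing res-6
  J1: everything it awaited (res-5 and res-6) is free; runs, freeing res-7
  J6: everything it awaited (res-7 and res-5) is free; runs, freeing res-14
  J8: everything it awaited (res-14) is free; runs, freeing res-0 and res-15


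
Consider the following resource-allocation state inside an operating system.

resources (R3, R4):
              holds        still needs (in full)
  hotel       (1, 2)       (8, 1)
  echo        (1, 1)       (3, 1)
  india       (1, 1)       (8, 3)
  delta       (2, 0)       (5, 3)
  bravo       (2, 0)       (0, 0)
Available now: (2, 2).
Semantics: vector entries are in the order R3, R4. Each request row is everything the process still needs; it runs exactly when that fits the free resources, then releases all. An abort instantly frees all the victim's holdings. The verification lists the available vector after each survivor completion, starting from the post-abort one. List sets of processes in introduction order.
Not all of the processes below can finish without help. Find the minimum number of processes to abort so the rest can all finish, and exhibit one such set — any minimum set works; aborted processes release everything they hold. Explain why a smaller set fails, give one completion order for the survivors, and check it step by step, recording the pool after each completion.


Minimum abort set: india.
Key observation: the deadlocked hotel becomes finishable only because india released (1, 1); it completes at step 4 below.
Minimality: the empty abort set fails — the state is deadlocked as it stands.
One survivor order: echo, bravo, delta, hotel. Step-by-step check (post-abort pool first):
  pool = (3, 3)
  echo needs (3, 1) <= (3, 3) -> finishes; pool += (1, 1) = (4, 4)
  bravo needs (0, 0) <= (4, 4) -> finishes; pool += (2, 0) = (6, 4)
  delta needs (5, 3) <= (6, 4) -> finishes; pool += (2, 0) = (8, 4)
  hotel needs (8, 1) <= (8, 4) -> finishes; pool += (1, 2) = (9, 6)


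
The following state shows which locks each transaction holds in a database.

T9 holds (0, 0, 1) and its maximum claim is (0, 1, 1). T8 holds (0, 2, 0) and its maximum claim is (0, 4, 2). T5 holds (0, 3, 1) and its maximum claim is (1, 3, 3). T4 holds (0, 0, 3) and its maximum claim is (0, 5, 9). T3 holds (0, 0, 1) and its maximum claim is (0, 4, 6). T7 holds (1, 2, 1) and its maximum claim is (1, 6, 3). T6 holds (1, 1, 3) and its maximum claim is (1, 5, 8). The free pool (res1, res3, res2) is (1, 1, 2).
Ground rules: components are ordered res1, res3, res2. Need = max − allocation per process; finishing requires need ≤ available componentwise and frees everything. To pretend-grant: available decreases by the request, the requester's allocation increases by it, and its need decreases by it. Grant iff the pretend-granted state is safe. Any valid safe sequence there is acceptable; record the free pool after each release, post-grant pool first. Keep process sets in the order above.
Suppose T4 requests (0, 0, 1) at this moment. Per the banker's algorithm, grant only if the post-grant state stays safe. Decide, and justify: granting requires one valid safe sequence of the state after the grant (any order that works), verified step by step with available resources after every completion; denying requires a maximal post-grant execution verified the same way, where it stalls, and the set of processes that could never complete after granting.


DENY. Granting would leave the state unsafe.
Key observation: res2 is the bottleneck — with T9, T5, T8, T7 done the pool holds (2, 8, 4), short of every remaining need.
After a pretend grant, a maximal execution: T9, T5, T8, T7 — then nothing else fits. Check, step by step:
  pool = (1, 1, 1)
  run T9 (needs (0, 1, 0), free (1, 1, 1)); after release of (0, 0, 1) the pool is (1, 1, 2)
  run T5 (needs (1, 0, 2), free (1, 1, 2)); after release of (0, 3, 1) the pool is (1, 4, 3)
  run T8 (needs (0, 2, 2), free (1, 4, 3)); after release of (0, 2, 0) the pool is (1, 6, 3)
  run T7 (needs (0, 4, 2), free (1, 6, 3)); after release of (1, 2, 1) the pool is (2, 8, 4)
  blocked: T4 wants (0, 5, 5), pool (2, 8, 4) — not enough res2
  blocked: T3 wants (0, 4, 5), pool (2, 8, 4) — not enough res2
  blocked: T6 wants (0, 4, 5), pool (2, 8, 4) — not enough res2
Had the request been granted, T4, T3 and T6 could never finish.


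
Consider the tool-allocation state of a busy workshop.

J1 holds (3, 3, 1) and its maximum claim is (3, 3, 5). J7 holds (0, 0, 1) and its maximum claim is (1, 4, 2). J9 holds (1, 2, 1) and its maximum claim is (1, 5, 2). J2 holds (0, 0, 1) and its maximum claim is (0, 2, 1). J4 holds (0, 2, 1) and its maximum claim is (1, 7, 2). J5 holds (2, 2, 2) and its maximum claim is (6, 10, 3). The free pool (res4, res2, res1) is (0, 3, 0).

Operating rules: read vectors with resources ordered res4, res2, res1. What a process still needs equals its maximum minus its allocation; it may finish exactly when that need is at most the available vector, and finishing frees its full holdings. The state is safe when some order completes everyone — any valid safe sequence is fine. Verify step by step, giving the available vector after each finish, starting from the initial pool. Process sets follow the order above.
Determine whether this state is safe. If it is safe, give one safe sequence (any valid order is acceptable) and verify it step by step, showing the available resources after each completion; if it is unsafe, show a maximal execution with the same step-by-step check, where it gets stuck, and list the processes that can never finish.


SAFE. One safe sequence: J2, J9, J4, J7, J1, J5.
Key observation: J9 marks the first exact bind of the order: its need (0, 3, 1) fits the free (0, 3, 1) with zero slack on a requested resource.
Step-by-step check:
  pool = (0, 3, 0)
  J2 needs (0, 2, 0) <= (0, 3, 0) -> finishes; pool += (0, 0, 1) = (0, 3, 1)
  J9 needs (0, 3, 1) <= (0, 3, 1) -> finishes; pool += (1, 2, 1) = (1, 5, 2)
  J4 needs (1, 5, 1) <= (1, 5, 2) -> finishes; pool += (0, 2, 1) = (1, 7, 3)
  J7 needs (1, 4, 1) <= (1, 7, 3) -> finishes; pool += (0, 0, 1) = (1, 7, 4)
  J1 needs (0, 0, 4) <= (1, 7, 4) -> finishes; pool += (3, 3, 1) = (4, 10, 5)
  J5 needs (4, 8, 1) <= (4, 10, 5) -> finishes; pool += (2, 2, 2) = (6, 12, 7)
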